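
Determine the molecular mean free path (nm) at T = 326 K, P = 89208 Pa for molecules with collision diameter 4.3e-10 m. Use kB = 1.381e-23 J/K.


Mean free path: lambda = kB*T / (sqrt(2) * pi * d^2 * P)
lambda = 1.381e-23 * 326 / (sqrt(2) * pi * (4.3e-10)^2 * 89208)
lambda = 6.14336e-08 m
lambda = 61.43 nm

61.43


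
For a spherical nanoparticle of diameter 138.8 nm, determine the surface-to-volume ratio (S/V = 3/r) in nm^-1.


Radius r = 138.8/2 = 69.4 nm
S/V = 3 / r = 3 / 69.4
S/V = 0.0432 nm^-1

0.0432


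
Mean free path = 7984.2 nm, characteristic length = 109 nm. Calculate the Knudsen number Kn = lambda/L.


Knudsen number Kn = lambda / L
Kn = 7984.2 / 109
Kn = 73.2495

73.2495


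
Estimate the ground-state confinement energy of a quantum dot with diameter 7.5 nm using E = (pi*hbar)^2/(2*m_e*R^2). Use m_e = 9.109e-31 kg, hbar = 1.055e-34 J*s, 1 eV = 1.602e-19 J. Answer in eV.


Radius R = 7.5/2 = 3.75 nm = 3.75e-09 m
E = (pi * 1.055e-34)^2 / (2 * 9.109e-31 * (3.75e-09)^2)
E(J) = 4.28787e-21
E = E(J) / 1.602e-19 = 0.0268 eV

0.0268


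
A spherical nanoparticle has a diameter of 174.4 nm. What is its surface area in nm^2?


Radius r = 174.4/2 = 87.2 nm
Surface area SA = 4 * pi * r^2
SA = 4 * pi * (87.2)^2
SA = 95552.67 nm^2

95552.67


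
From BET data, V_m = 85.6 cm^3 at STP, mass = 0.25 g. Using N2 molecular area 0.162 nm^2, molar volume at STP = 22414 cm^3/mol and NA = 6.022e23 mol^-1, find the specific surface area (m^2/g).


Number of moles in monolayer = V_m / 22414 = 85.6 / 22414 = 0.00381904
Number of molecules = moles * NA = 0.00381904 * 6.022e23
SA = molecules * sigma / mass
SA = (85.6 / 22414) * 6.022e23 * 0.162e-18 / 0.25
SA = 1490.3 m^2/g

1490.3


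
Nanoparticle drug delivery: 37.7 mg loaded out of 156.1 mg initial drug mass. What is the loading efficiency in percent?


Drug loading efficiency = (drug loaded / drug initial) * 100
DLE = 37.7 / 156.1 * 100
DLE = 0.2415 * 100
DLE = 24.15%

24.15


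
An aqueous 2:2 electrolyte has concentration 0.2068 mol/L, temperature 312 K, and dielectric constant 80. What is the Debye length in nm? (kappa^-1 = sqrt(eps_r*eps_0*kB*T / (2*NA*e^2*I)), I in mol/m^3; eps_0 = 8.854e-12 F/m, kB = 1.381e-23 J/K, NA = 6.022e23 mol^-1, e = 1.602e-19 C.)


Ionic strength I = 0.2068 * 2^2 * 1000 = 827.2 mol/m^3
kappa^-1 = sqrt(80 * 8.854e-12 * 1.381e-23 * 312 / (2 * 6.022e23 * (1.602e-19)^2 * 827.2))
kappa^-1 = 0.345 nm

0.345


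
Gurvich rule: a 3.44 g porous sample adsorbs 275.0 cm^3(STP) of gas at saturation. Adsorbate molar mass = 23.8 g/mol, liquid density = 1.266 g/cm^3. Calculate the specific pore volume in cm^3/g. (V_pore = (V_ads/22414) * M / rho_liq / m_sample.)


Moles adsorbed n = V_ads / 22414 = 275.0 / 22414 = 1.226912e-02 mol
Liquid volume V_liq = n * M / rho_liq = 1.226912e-02 * 23.8 / 1.266 = 0.23065 cm^3
Specific pore volume V_pore = V_liq / m_sample = 0.23065 / 3.44
V_pore = 0.067 cm^3/g

0.067


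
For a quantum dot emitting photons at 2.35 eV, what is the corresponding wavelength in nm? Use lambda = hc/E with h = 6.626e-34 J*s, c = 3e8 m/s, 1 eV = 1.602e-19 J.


Convert energy: E = 2.35 eV = 2.35 * 1.602e-19 = 3.7647e-19 J
lambda = h*c / E = 6.626e-34 * 3e8 / 3.7647e-19
lambda = 5.2801e-07 m = 528.0 nm

528.0


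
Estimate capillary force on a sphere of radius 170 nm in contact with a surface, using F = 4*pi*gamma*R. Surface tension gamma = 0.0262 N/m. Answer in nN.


Convert radius: R = 170 nm = 1.7e-07 m
F = 4 * pi * gamma * R
F = 4 * pi * 0.0262 * 1.7e-07
F = 5.59706e-08 N = 55.9706 nN

55.9706


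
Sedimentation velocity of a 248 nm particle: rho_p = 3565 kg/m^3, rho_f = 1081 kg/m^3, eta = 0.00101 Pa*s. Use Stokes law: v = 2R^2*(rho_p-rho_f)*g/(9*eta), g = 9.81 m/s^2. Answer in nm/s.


Radius R = 248/2 nm = 1.24e-07 m
Density difference = 3565 - 1081 = 2484 kg/m^3
v = 2 * R^2 * (rho_p - rho_f) * g / (9 * eta)
v = 2 * (1.24e-07)^2 * 2484 * 9.81 / (9 * 0.00101)
v = 8.24385e-08 m/s = 82.4385 nm/s

82.4385


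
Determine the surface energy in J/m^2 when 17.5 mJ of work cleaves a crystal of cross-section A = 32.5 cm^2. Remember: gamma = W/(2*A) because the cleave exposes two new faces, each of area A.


Convert: A = 32.5 cm^2 = 0.00325 m^2, W = 17.5 mJ = 0.0175 J
Cleaving exposes two faces of area A, so total new surface = 2*A and gamma = W / (2*A)
gamma = 0.0175 / (2 * 0.00325)
gamma = 2.692 J/m^2

2.692


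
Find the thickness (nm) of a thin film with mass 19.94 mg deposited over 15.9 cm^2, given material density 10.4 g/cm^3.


Convert: m = 19.94 mg = 1.9940e-05 kg, A = 15.9 cm^2 = 1.5900e-03 m^2, rho = 10.4 g/cm^3 = 10400 kg/m^3
t = m / (A * rho)
t = 1.9940e-05 / (1.5900e-03 * 10400)
t = 1.2059e-06 m = 1205.9 nm

1205.9


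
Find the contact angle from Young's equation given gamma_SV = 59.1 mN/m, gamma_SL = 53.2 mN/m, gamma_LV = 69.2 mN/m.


cos(theta) = (gamma_SV - gamma_SL) / gamma_LV
cos(theta) = (59.1 - 53.2) / 69.2
cos(theta) = 0.08526
theta = arccos(0.08526) = 85.11 degrees

85.11


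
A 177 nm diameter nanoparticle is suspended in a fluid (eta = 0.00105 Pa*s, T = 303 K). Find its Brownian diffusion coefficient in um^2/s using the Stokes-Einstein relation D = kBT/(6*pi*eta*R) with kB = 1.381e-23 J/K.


Radius R = 177/2 = 88.5 nm = 8.85e-08 m
D = kB*T / (6*pi*eta*R)
D = 1.381e-23 * 303 / (6 * pi * 0.00105 * 8.85e-08)
D = 2.38893e-12 m^2/s = 2.389 um^2/s

2.389


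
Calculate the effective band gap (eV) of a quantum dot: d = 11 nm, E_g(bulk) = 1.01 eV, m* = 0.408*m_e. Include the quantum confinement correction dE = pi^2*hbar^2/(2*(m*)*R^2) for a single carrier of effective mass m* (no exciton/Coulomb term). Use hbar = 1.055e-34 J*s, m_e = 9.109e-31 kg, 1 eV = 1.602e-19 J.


Radius R = 11/2 nm = 5.5e-09 m
Confinement energy dE = pi^2 * hbar^2 / (2 * m_eff * m_e * R^2)
dE = pi^2 * (1.055e-34)^2 / (2 * 0.408 * 9.109e-31 * (5.5e-09)^2) J, divided by 1.602e-19 J/eV
dE = 0.0305 eV
Total band gap = E_g(bulk) + dE = 1.01 + 0.0305 = 1.0405 eV

1.0405


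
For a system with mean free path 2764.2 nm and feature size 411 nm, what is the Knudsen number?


Knudsen number Kn = lambda / L
Kn = 2764.2 / 411
Kn = 6.7255

6.7255


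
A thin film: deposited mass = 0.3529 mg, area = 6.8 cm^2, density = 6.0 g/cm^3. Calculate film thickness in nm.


Convert: m = 0.3529 mg = 3.5290e-07 kg, A = 6.8 cm^2 = 6.8000e-04 m^2, rho = 6.0 g/cm^3 = 6000 kg/m^3
t = m / (A * rho)
t = 3.5290e-07 / (6.8000e-04 * 6000)
t = 8.6495e-08 m = 86.5 nm

86.5


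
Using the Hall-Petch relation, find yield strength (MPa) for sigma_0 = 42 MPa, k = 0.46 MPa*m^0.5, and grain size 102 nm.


d = 102 nm = 1.02e-07 m
sqrt(d) = 0.0003193744
Hall-Petch contribution = k / sqrt(d) = 0.46 / 0.0003193744 = 1440.3 MPa
sigma = sigma_0 + k/sqrt(d) = 42 + 1440.3 = 1482.3 MPa

1482.3


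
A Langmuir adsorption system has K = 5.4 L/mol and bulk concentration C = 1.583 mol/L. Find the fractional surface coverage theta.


Langmuir isotherm: theta = K*C / (1 + K*C)
K*C = 5.4 * 1.583 = 8.5482
theta = 8.5482 / (1 + 8.5482) = 8.5482 / 9.5482
theta = 0.8953

0.8953


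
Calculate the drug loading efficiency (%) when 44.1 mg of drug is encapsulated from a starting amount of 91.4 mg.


Drug loading efficiency = (drug loaded / drug initial) * 100
DLE = 44.1 / 91.4 * 100
DLE = 0.4825 * 100
DLE = 48.25%

48.25


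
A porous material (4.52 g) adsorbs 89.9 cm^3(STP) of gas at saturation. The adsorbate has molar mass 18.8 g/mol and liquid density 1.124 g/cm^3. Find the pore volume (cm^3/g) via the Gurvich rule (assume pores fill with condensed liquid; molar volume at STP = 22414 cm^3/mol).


Moles adsorbed n = V_ads / 22414 = 89.9 / 22414 = 4.010886e-03 mol
Liquid volume V_liq = n * M / rho_liq = 4.010886e-03 * 18.8 / 1.124 = 0.06709 cm^3
Specific pore volume V_pore = V_liq / m_sample = 0.06709 / 4.52
V_pore = 0.0148 cm^3/g

0.0148


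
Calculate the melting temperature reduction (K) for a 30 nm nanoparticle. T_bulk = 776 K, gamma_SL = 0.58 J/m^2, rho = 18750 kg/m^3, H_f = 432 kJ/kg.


Radius R = 30/2 = 15 nm = 1.5e-08 m
Convert H_f = 432 kJ/kg = 432000 J/kg
dT = 2 * gamma_SL * T_bulk / (rho * H_f * R)
dT = 2 * 0.58 * 776 / (18750 * 432000 * 1.5e-08)
dT = 7.4 K

7.4


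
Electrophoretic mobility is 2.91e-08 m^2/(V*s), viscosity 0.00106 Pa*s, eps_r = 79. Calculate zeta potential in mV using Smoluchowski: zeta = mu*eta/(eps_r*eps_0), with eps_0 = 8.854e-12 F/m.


Smoluchowski equation: zeta = mu * eta / (eps_r * eps_0)
zeta = 2.91e-08 * 0.00106 / (79 * 8.854e-12)
zeta = 0.044099 V = 44.1 mV

44.1


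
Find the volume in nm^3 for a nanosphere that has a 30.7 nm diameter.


Radius r = 30.7/2 = 15.35 nm
Volume V = (4/3) * pi * r^3
V = (4/3) * pi * (15.35)^3
V = 15150.04 nm^3

15150.04


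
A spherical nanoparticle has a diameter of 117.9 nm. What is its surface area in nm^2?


Radius r = 117.9/2 = 58.95 nm
Surface area SA = 4 * pi * r^2
SA = 4 * pi * (58.95)^2
SA = 43669.43 nm^2

43669.43


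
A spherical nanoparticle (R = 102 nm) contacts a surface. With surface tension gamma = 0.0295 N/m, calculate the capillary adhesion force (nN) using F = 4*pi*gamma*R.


Convert radius: R = 102 nm = 1.02e-07 m
F = 4 * pi * gamma * R
F = 4 * pi * 0.0295 * 1.02e-07
F = 3.78122e-08 N = 37.8122 nN

37.8122


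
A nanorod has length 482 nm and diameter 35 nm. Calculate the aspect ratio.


Aspect ratio AR = length / diameter
AR = 482 / 35
AR = 13.77

13.77


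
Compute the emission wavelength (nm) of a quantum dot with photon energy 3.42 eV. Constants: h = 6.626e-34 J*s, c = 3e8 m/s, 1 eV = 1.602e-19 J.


Convert energy: E = 3.42 eV = 3.42 * 1.602e-19 = 5.47884e-19 J
lambda = h*c / E = 6.626e-34 * 3e8 / 5.47884e-19
lambda = 3.62814e-07 m = 362.8 nm

362.8


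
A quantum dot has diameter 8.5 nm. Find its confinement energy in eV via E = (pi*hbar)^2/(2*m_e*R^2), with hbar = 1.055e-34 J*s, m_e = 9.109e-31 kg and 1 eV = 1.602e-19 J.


Radius R = 8.5/2 = 4.25 nm = 4.25e-09 m
E = (pi * 1.055e-34)^2 / (2 * 9.109e-31 * (4.25e-09)^2)
E(J) = 3.33831e-21
E = E(J) / 1.602e-19 = 0.0208 eV

0.0208


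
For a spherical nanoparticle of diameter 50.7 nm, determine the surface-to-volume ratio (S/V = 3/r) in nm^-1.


Radius r = 50.7/2 = 25.35 nm
S/V = 3 / r = 3 / 25.35
S/V = 0.1183 nm^-1

0.1183


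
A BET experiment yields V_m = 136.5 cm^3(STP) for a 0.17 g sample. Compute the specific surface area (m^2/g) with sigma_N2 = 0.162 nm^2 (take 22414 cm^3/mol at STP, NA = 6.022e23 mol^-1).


Number of moles in monolayer = V_m / 22414 = 136.5 / 22414 = 0.00608994
Number of molecules = moles * NA = 0.00608994 * 6.022e23
SA = molecules * sigma / mass
SA = (136.5 / 22414) * 6.022e23 * 0.162e-18 / 0.17
SA = 3494.8 m^2/g

3494.8


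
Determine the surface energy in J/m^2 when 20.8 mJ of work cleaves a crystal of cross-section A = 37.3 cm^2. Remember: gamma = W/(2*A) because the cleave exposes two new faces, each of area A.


Convert: A = 37.3 cm^2 = 0.00373 m^2, W = 20.8 mJ = 0.0208 J
Cleaving exposes two faces of area A, so total new surface = 2*A and gamma = W / (2*A)
gamma = 0.0208 / (2 * 0.00373)
gamma = 2.788 J/m^2

2.788


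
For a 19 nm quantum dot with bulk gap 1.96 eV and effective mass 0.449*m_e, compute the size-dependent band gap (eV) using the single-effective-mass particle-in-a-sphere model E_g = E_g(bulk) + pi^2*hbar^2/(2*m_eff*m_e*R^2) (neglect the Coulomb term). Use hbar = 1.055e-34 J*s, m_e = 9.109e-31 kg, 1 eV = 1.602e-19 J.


Radius R = 19/2 nm = 9.5e-09 m
Confinement energy dE = pi^2 * hbar^2 / (2 * m_eff * m_e * R^2)
dE = pi^2 * (1.055e-34)^2 / (2 * 0.449 * 9.109e-31 * (9.5e-09)^2) J, divided by 1.602e-19 J/eV
dE = 0.0093 eV
Total band gap = E_g(bulk) + dE = 1.96 + 0.0093 = 1.9693 eV

1.9693


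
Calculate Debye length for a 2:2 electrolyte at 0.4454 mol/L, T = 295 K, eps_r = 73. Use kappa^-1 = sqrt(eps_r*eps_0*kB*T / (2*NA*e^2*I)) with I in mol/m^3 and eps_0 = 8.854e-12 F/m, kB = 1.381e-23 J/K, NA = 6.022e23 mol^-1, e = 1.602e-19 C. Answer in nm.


Ionic strength I = 0.4454 * 2^2 * 1000 = 1781.6 mol/m^3
kappa^-1 = sqrt(73 * 8.854e-12 * 1.381e-23 * 295 / (2 * 6.022e23 * (1.602e-19)^2 * 1781.6))
kappa^-1 = 0.219 nm

0.219


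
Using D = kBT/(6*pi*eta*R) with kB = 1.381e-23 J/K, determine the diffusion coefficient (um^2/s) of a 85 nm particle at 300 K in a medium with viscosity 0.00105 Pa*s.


Radius R = 85/2 = 42.5 nm = 4.25e-08 m
D = kB*T / (6*pi*eta*R)
D = 1.381e-23 * 300 / (6 * pi * 0.00105 * 4.25e-08)
D = 4.92533e-12 m^2/s = 4.925 um^2/s

4.925


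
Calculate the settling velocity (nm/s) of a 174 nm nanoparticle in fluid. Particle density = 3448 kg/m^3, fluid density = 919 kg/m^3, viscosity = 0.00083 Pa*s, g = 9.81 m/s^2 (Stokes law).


Radius R = 174/2 nm = 8.7e-08 m
Density difference = 3448 - 919 = 2529 kg/m^3
v = 2 * R^2 * (rho_p - rho_f) * g / (9 * eta)
v = 2 * (8.7e-08)^2 * 2529 * 9.81 / (9 * 0.00083)
v = 5.02766e-08 m/s = 50.2766 nm/s

50.2766


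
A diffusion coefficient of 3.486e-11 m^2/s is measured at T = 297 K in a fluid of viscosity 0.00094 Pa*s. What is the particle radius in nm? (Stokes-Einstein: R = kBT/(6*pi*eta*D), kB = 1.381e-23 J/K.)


Stokes-Einstein: R = kB*T / (6*pi*eta*D)
R = 1.381e-23 * 297 / (6 * pi * 0.00094 * 3.486e-11)
R = 6.64039e-09 m = 6.64 nm

6.64


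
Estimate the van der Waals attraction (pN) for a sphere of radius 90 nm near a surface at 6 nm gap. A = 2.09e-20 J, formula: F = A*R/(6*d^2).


Convert to SI: R = 90 nm = 9e-08 m, d = 6 nm = 6e-09 m
F = A * R / (6 * d^2)
F = 2.09e-20 * 9e-08 / (6 * (6e-09)^2)
F = 8.70833e-12 N = 8.708 pN

8.708


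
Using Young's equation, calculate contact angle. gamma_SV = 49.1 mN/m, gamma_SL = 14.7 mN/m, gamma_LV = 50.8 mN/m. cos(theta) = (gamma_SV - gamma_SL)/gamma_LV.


cos(theta) = (gamma_SV - gamma_SL) / gamma_LV
cos(theta) = (49.1 - 14.7) / 50.8
cos(theta) = 0.677165
theta = arccos(0.677165) = 47.38 degrees

47.38


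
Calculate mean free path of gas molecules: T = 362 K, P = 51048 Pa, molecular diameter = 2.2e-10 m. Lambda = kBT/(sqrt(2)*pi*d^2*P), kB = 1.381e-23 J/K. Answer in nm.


Mean free path: lambda = kB*T / (sqrt(2) * pi * d^2 * P)
lambda = 1.381e-23 * 362 / (sqrt(2) * pi * (2.2e-10)^2 * 51048)
lambda = 4.55421e-07 m
lambda = 455.42 nm

455.42


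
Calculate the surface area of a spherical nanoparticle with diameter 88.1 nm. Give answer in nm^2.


Radius r = 88.1/2 = 44.05 nm
Surface area SA = 4 * pi * r^2
SA = 4 * pi * (44.05)^2
SA = 24383.82 nm^2

24383.82


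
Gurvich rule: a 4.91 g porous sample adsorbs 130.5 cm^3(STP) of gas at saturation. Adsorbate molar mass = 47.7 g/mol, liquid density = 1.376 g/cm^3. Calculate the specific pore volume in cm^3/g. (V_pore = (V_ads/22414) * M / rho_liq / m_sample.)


Moles adsorbed n = V_ads / 22414 = 130.5 / 22414 = 5.822254e-03 mol
Liquid volume V_liq = n * M / rho_liq = 5.822254e-03 * 47.7 / 1.376 = 0.20183 cm^3
Specific pore volume V_pore = V_liq / m_sample = 0.20183 / 4.91
V_pore = 0.0411 cm^3/g

0.0411


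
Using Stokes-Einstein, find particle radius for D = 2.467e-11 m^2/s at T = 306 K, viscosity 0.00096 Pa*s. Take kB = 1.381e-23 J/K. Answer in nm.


Stokes-Einstein: R = kB*T / (6*pi*eta*D)
R = 1.381e-23 * 306 / (6 * pi * 0.00096 * 2.467e-11)
R = 9.46615e-09 m = 9.47 nm

9.47


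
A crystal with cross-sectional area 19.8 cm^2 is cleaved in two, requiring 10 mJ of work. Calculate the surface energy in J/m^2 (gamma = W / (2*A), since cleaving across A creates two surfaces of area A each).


Convert: A = 19.8 cm^2 = 0.00198 m^2, W = 10 mJ = 0.01 J
Cleaving exposes two faces of area A, so total new surface = 2*A and gamma = W / (2*A)
gamma = 0.01 / (2 * 0.00198)
gamma = 2.525 J/m^2

2.525


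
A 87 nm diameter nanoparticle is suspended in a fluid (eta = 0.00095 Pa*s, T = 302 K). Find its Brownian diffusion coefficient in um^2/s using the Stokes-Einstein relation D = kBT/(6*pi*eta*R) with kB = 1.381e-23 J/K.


Radius R = 87/2 = 43.5 nm = 4.35e-08 m
D = kB*T / (6*pi*eta*R)
D = 1.381e-23 * 302 / (6 * pi * 0.00095 * 4.35e-08)
D = 5.3541e-12 m^2/s = 5.354 um^2/s

5.354


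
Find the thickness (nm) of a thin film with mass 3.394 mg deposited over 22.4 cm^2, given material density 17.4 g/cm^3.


Convert: m = 3.394 mg = 3.3940e-06 kg, A = 22.4 cm^2 = 2.2400e-03 m^2, rho = 17.4 g/cm^3 = 17400 kg/m^3
t = m / (A * rho)
t = 3.3940e-06 / (2.2400e-03 * 17400)
t = 8.7079e-08 m = 87.1 nm

87.1


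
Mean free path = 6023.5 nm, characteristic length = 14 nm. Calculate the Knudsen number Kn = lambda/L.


Knudsen number Kn = lambda / L
Kn = 6023.5 / 14
Kn = 430.25

430.25


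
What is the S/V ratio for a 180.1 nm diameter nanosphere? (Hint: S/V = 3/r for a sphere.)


Radius r = 180.1/2 = 90.05 nm
S/V = 3 / r = 3 / 90.05
S/V = 0.0333 nm^-1

0.0333


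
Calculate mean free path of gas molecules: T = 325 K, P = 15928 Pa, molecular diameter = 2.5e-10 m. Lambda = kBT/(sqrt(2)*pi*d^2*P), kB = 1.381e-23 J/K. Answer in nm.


Mean free path: lambda = kB*T / (sqrt(2) * pi * d^2 * P)
lambda = 1.381e-23 * 325 / (sqrt(2) * pi * (2.5e-10)^2 * 15928)
lambda = 1.01478e-06 m
lambda = 1014.78 nm

1014.78


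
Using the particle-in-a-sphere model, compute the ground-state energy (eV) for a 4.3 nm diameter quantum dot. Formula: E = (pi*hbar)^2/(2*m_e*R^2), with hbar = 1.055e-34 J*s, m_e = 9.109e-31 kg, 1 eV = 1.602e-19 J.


Radius R = 4.3/2 = 2.15 nm = 2.15e-09 m
E = (pi * 1.055e-34)^2 / (2 * 9.109e-31 * (2.15e-09)^2)
E(J) = 1.30445e-20
E = E(J) / 1.602e-19 = 0.0814 eV

0.0814


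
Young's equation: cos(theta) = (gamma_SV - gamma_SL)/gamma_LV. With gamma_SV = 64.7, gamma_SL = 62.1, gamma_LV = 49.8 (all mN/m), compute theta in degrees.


cos(theta) = (gamma_SV - gamma_SL) / gamma_LV
cos(theta) = (64.7 - 62.1) / 49.8
cos(theta) = 0.052209
theta = arccos(0.052209) = 87.01 degrees

87.01


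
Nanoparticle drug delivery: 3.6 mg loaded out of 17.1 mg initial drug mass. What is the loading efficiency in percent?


Drug loading efficiency = (drug loaded / drug initial) * 100
DLE = 3.6 / 17.1 * 100
DLE = 0.2105 * 100
DLE = 21.05%

21.05


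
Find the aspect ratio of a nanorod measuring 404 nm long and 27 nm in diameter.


Aspect ratio AR = length / diameter
AR = 404 / 27
AR = 14.96

14.96


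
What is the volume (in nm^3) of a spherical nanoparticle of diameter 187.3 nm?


Radius r = 187.3/2 = 93.65 nm
Volume V = (4/3) * pi * r^3
V = (4/3) * pi * (93.65)^3
V = 3440423.89 nm^3

3440423.89


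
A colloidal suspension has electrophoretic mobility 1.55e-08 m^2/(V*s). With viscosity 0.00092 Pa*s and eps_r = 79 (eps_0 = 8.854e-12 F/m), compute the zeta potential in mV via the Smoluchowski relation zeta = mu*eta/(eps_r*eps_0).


Smoluchowski equation: zeta = mu * eta / (eps_r * eps_0)
zeta = 1.55e-08 * 0.00092 / (79 * 8.854e-12)
zeta = 0.020387 V = 20.39 mV

20.39


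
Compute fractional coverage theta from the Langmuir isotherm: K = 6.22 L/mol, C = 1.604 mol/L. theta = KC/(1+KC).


Langmuir isotherm: theta = K*C / (1 + K*C)
K*C = 6.22 * 1.604 = 9.97688
theta = 9.97688 / (1 + 9.97688) = 9.97688 / 10.97688
theta = 0.9089

0.9089


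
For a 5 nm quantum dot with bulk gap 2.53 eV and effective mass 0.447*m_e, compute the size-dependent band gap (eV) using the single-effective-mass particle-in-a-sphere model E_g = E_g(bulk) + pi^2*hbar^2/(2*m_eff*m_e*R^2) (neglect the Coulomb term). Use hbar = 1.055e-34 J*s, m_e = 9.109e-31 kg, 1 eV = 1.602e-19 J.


Radius R = 5/2 nm = 2.5e-09 m
Confinement energy dE = pi^2 * hbar^2 / (2 * m_eff * m_e * R^2)
dE = pi^2 * (1.055e-34)^2 / (2 * 0.447 * 9.109e-31 * (2.5e-09)^2) J, divided by 1.602e-19 J/eV
dE = 0.1347 eV
Total band gap = E_g(bulk) + dE = 2.53 + 0.1347 = 2.6647 eV

2.6647


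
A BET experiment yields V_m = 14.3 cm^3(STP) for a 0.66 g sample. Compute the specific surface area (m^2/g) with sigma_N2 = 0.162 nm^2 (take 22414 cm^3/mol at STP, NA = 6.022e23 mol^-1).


Number of moles in monolayer = V_m / 22414 = 14.3 / 22414 = 0.00063799
Number of molecules = moles * NA = 0.00063799 * 6.022e23
SA = molecules * sigma / mass
SA = (14.3 / 22414) * 6.022e23 * 0.162e-18 / 0.66
SA = 94.3 m^2/g

94.3


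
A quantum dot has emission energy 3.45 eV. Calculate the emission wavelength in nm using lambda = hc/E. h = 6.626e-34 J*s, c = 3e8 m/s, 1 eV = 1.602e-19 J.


Convert energy: E = 3.45 eV = 3.45 * 1.602e-19 = 5.5269e-19 J
lambda = h*c / E = 6.626e-34 * 3e8 / 5.5269e-19
lambda = 3.59659e-07 m = 359.7 nm

359.7


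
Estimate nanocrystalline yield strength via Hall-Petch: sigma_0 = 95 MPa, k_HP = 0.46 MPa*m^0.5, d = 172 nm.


d = 172 nm = 1.72e-07 m
sqrt(d) = 0.0004147288
Hall-Petch contribution = k / sqrt(d) = 0.46 / 0.0004147288 = 1109.2 MPa
sigma = sigma_0 + k/sqrt(d) = 95 + 1109.2 = 1204.2 MPa

1204.2


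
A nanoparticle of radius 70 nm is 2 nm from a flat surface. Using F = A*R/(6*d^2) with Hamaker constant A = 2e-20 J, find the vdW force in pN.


Convert to SI: R = 70 nm = 7e-08 m, d = 2 nm = 2e-09 m
F = A * R / (6 * d^2)
F = 2e-20 * 7e-08 / (6 * (2e-09)^2)
F = 5.83333e-11 N = 58.333 pN

58.333


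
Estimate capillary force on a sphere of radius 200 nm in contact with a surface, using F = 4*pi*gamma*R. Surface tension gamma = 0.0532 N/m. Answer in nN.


Convert radius: R = 200 nm = 2e-07 m
F = 4 * pi * gamma * R
F = 4 * pi * 0.0532 * 2e-07
F = 1.33706e-07 N = 133.7062 nN

133.7062


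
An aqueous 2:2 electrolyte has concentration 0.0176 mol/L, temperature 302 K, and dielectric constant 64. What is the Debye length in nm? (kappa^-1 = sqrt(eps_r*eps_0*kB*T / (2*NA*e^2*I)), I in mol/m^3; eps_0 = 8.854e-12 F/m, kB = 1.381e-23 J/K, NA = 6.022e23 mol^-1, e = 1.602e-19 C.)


Ionic strength I = 0.0176 * 2^2 * 1000 = 70.4 mol/m^3
kappa^-1 = sqrt(64 * 8.854e-12 * 1.381e-23 * 302 / (2 * 6.022e23 * (1.602e-19)^2 * 70.4))
kappa^-1 = 1.042 nm

1.042


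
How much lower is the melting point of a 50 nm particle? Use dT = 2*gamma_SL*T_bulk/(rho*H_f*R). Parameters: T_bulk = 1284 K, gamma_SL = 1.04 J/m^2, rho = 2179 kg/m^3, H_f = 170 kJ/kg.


Radius R = 50/2 = 25 nm = 2.5e-08 m
Convert H_f = 170 kJ/kg = 170000 J/kg
dT = 2 * gamma_SL * T_bulk / (rho * H_f * R)
dT = 2 * 1.04 * 1284 / (2179 * 170000 * 2.5e-08)
dT = 288.4 K

288.4


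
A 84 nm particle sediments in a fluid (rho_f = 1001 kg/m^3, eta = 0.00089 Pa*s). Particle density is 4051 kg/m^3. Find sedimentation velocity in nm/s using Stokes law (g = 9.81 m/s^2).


Radius R = 84/2 nm = 4.2e-08 m
Density difference = 4051 - 1001 = 3050 kg/m^3
v = 2 * R^2 * (rho_p - rho_f) * g / (9 * eta)
v = 2 * (4.2e-08)^2 * 3050 * 9.81 / (9 * 0.00089)
v = 1.31785e-08 m/s = 13.1785 nm/s

13.1785


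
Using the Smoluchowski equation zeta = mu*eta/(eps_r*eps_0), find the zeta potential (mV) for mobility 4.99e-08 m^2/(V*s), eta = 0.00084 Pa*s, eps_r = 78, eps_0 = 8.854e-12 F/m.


Smoluchowski equation: zeta = mu * eta / (eps_r * eps_0)
zeta = 4.99e-08 * 0.00084 / (78 * 8.854e-12)
zeta = 0.060694 V = 60.69 mV

60.69


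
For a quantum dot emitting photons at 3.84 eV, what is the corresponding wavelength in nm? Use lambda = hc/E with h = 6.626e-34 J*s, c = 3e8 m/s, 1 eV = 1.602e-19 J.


Convert energy: E = 3.84 eV = 3.84 * 1.602e-19 = 6.15168e-19 J
lambda = h*c / E = 6.626e-34 * 3e8 / 6.15168e-19
lambda = 3.23131e-07 m = 323.1 nm

323.1


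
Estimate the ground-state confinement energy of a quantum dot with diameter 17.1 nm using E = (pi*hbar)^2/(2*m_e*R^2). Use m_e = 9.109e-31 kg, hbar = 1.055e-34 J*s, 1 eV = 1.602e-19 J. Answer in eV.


Radius R = 17.1/2 = 8.55 nm = 8.55e-09 m
E = (pi * 1.055e-34)^2 / (2 * 9.109e-31 * (8.55e-09)^2)
E(J) = 8.24844e-22
E = E(J) / 1.602e-19 = 0.0051 eV

0.0051


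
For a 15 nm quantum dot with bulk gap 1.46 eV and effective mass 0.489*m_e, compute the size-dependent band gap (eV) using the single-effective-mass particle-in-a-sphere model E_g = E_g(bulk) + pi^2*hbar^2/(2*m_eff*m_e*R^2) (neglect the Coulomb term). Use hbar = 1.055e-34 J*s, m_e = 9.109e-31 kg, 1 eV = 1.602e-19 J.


Radius R = 15/2 nm = 7.5e-09 m
Confinement energy dE = pi^2 * hbar^2 / (2 * m_eff * m_e * R^2)
dE = pi^2 * (1.055e-34)^2 / (2 * 0.489 * 9.109e-31 * (7.5e-09)^2) J, divided by 1.602e-19 J/eV
dE = 0.0137 eV
Total band gap = E_g(bulk) + dE = 1.46 + 0.0137 = 1.4737 eV

1.4737


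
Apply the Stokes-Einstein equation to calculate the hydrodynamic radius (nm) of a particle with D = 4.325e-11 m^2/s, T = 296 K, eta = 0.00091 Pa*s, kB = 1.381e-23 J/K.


Stokes-Einstein: R = kB*T / (6*pi*eta*D)
R = 1.381e-23 * 296 / (6 * pi * 0.00091 * 4.325e-11)
R = 5.51007e-09 m = 5.51 nm

5.51


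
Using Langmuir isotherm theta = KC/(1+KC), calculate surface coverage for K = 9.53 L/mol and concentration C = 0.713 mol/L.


Langmuir isotherm: theta = K*C / (1 + K*C)
K*C = 9.53 * 0.713 = 6.79489
theta = 6.79489 / (1 + 6.79489) = 6.79489 / 7.79489
theta = 0.8717

0.8717


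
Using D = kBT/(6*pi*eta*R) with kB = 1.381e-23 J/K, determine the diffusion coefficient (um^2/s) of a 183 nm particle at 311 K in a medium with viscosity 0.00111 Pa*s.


Radius R = 183/2 = 91.5 nm = 9.15e-08 m
D = kB*T / (6*pi*eta*R)
D = 1.381e-23 * 311 / (6 * pi * 0.00111 * 9.15e-08)
D = 2.24341e-12 m^2/s = 2.243 um^2/s

2.243


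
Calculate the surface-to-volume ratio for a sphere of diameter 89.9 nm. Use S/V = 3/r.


Radius r = 89.9/2 = 44.95 nm
S/V = 3 / r = 3 / 44.95
S/V = 0.0667 nm^-1

0.0667


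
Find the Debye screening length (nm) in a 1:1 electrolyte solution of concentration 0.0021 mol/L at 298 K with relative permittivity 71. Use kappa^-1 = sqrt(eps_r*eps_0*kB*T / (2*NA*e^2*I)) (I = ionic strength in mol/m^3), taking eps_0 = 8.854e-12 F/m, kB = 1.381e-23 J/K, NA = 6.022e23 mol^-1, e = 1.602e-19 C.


Ionic strength I = 0.0021 * 1^2 * 1000 = 2.1 mol/m^3
kappa^-1 = sqrt(71 * 8.854e-12 * 1.381e-23 * 298 / (2 * 6.022e23 * (1.602e-19)^2 * 2.1))
kappa^-1 = 6.313 nm

6.313


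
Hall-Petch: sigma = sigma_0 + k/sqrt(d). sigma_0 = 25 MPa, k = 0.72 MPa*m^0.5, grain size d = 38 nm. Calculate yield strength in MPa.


d = 38 nm = 3.8e-08 m
sqrt(d) = 0.0001949359
Hall-Petch contribution = k / sqrt(d) = 0.72 / 0.0001949359 = 3693.5 MPa
sigma = sigma_0 + k/sqrt(d) = 25 + 3693.5 = 3718.5 MPa

3718.5


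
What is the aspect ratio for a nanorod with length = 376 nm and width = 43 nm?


Aspect ratio AR = length / diameter
AR = 376 / 43
AR = 8.74

8.74


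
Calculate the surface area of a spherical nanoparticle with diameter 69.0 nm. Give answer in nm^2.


Radius r = 69.0/2 = 34.5 nm
Surface area SA = 4 * pi * r^2
SA = 4 * pi * (34.5)^2
SA = 14957.12 nm^2

14957.12


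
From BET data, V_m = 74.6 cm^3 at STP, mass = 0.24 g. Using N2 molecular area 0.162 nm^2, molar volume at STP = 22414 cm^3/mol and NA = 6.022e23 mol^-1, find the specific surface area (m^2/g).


Number of moles in monolayer = V_m / 22414 = 74.6 / 22414 = 0.00332828
Number of molecules = moles * NA = 0.00332828 * 6.022e23
SA = molecules * sigma / mass
SA = (74.6 / 22414) * 6.022e23 * 0.162e-18 / 0.24
SA = 1352.9 m^2/g

1352.9


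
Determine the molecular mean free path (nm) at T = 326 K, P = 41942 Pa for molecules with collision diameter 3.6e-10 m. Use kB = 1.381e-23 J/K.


Mean free path: lambda = kB*T / (sqrt(2) * pi * d^2 * P)
lambda = 1.381e-23 * 326 / (sqrt(2) * pi * (3.6e-10)^2 * 41942)
lambda = 1.8642e-07 m
lambda = 186.42 nm

186.42


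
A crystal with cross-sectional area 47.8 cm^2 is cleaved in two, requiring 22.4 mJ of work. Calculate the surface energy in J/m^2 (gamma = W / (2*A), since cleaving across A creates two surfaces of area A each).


Convert: A = 47.8 cm^2 = 0.00478 m^2, W = 22.4 mJ = 0.0224 J
Cleaving exposes two faces of area A, so total new surface = 2*A and gamma = W / (2*A)
gamma = 0.0224 / (2 * 0.00478)
gamma = 2.343 J/m^2

2.343


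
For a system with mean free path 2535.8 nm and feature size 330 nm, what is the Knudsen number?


Knudsen number Kn = lambda / L
Kn = 2535.8 / 330
Kn = 7.6842

7.6842


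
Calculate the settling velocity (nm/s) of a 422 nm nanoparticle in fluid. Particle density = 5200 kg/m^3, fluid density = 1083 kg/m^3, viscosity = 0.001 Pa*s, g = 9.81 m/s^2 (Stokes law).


Radius R = 422/2 nm = 2.11e-07 m
Density difference = 5200 - 1083 = 4117 kg/m^3
v = 2 * R^2 * (rho_p - rho_f) * g / (9 * eta)
v = 2 * (2.11e-07)^2 * 4117 * 9.81 / (9 * 0.001)
v = 3.99579e-07 m/s = 399.5786 nm/s

399.5786


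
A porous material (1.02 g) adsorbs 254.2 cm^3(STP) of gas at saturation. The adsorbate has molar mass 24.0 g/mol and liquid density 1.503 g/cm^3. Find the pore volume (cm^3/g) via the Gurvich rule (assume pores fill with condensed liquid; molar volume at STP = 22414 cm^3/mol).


Moles adsorbed n = V_ads / 22414 = 254.2 / 22414 = 1.134113e-02 mol
Liquid volume V_liq = n * M / rho_liq = 1.134113e-02 * 24.0 / 1.503 = 0.18110 cm^3
Specific pore volume V_pore = V_liq / m_sample = 0.18110 / 1.02
V_pore = 0.1775 cm^3/g

0.1775


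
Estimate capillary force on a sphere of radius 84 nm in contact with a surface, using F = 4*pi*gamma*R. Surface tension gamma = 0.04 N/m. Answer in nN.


Convert radius: R = 84 nm = 8.4e-08 m
F = 4 * pi * gamma * R
F = 4 * pi * 0.04 * 8.4e-08
F = 4.2223e-08 N = 42.223 nN

42.223


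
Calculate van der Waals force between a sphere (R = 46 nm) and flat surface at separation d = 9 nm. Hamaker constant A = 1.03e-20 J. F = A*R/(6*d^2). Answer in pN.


Convert to SI: R = 46 nm = 4.6e-08 m, d = 9 nm = 9e-09 m
F = A * R / (6 * d^2)
F = 1.03e-20 * 4.6e-08 / (6 * (9e-09)^2)
F = 9.74897e-13 N = 0.975 pN

0.975


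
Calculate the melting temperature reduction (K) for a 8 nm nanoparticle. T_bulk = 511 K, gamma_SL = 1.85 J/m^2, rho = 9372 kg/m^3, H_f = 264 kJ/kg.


Radius R = 8/2 = 4 nm = 4e-09 m
Convert H_f = 264 kJ/kg = 264000 J/kg
dT = 2 * gamma_SL * T_bulk / (rho * H_f * R)
dT = 2 * 1.85 * 511 / (9372 * 264000 * 4e-09)
dT = 191.0 K

191.0


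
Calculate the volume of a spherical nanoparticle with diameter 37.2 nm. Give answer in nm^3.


Radius r = 37.2/2 = 18.6 nm
Volume V = (4/3) * pi * r^3
V = (4/3) * pi * (18.6)^3
V = 26954.26 nm^3

26954.26


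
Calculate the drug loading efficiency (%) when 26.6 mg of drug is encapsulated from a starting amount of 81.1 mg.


Drug loading efficiency = (drug loaded / drug initial) * 100
DLE = 26.6 / 81.1 * 100
DLE = 0.328 * 100
DLE = 32.8%

32.8


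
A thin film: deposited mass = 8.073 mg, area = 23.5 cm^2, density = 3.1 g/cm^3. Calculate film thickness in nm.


Convert: m = 8.073 mg = 8.0730e-06 kg, A = 23.5 cm^2 = 2.3500e-03 m^2, rho = 3.1 g/cm^3 = 3100 kg/m^3
t = m / (A * rho)
t = 8.0730e-06 / (2.3500e-03 * 3100)
t = 1.1082e-06 m = 1108.2 nm

1108.2


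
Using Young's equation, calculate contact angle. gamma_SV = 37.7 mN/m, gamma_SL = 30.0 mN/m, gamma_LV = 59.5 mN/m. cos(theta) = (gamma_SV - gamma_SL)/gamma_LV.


cos(theta) = (gamma_SV - gamma_SL) / gamma_LV
cos(theta) = (37.7 - 30.0) / 59.5
cos(theta) = 0.129412
theta = arccos(0.129412) = 82.56 degrees

82.56


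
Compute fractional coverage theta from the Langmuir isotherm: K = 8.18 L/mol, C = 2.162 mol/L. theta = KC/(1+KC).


Langmuir isotherm: theta = K*C / (1 + K*C)
K*C = 8.18 * 2.162 = 17.68516
theta = 17.68516 / (1 + 17.68516) = 17.68516 / 18.68516
theta = 0.9465

0.9465


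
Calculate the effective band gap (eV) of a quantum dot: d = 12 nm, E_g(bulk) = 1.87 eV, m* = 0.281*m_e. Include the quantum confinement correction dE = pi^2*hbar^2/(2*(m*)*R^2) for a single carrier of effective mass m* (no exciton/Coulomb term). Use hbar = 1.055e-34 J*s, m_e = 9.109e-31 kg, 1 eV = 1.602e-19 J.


Radius R = 12/2 nm = 6e-09 m
Confinement energy dE = pi^2 * hbar^2 / (2 * m_eff * m_e * R^2)
dE = pi^2 * (1.055e-34)^2 / (2 * 0.281 * 9.109e-31 * (6e-09)^2) J, divided by 1.602e-19 J/eV
dE = 0.0372 eV
Total band gap = E_g(bulk) + dE = 1.87 + 0.0372 = 1.9072 eV

1.9072


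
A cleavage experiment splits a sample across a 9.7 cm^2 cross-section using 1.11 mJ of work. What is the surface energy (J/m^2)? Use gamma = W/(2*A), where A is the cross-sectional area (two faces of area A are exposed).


Convert: A = 9.7 cm^2 = 0.00097 m^2, W = 1.11 mJ = 0.00111 J
Cleaving exposes two faces of area A, so total new surface = 2*A and gamma = W / (2*A)
gamma = 0.00111 / (2 * 0.00097)
gamma = 0.572 J/m^2

0.572


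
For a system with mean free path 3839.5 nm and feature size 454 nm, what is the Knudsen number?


Knudsen number Kn = lambda / L
Kn = 3839.5 / 454
Kn = 8.457

8.457


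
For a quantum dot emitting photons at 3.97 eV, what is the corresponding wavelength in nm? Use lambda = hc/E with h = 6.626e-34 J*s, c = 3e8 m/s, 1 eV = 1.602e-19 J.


Convert energy: E = 3.97 eV = 3.97 * 1.602e-19 = 6.35994e-19 J
lambda = h*c / E = 6.626e-34 * 3e8 / 6.35994e-19
lambda = 3.1255e-07 m = 312.6 nm

312.6


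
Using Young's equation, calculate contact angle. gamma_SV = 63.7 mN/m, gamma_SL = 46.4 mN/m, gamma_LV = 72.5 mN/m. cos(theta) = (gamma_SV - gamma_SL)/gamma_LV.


cos(theta) = (gamma_SV - gamma_SL) / gamma_LV
cos(theta) = (63.7 - 46.4) / 72.5
cos(theta) = 0.238621
theta = arccos(0.238621) = 76.19 degrees

76.19


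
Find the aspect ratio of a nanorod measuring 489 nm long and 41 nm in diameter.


Aspect ratio AR = length / diameter
AR = 489 / 41
AR = 11.93

11.93


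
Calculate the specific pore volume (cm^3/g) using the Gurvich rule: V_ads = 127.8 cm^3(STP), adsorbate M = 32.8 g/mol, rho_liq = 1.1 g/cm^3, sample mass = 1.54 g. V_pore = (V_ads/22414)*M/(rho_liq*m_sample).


Moles adsorbed n = V_ads / 22414 = 127.8 / 22414 = 5.701794e-03 mol
Liquid volume V_liq = n * M / rho_liq = 5.701794e-03 * 32.8 / 1.1 = 0.17002 cm^3
Specific pore volume V_pore = V_liq / m_sample = 0.17002 / 1.54
V_pore = 0.1104 cm^3/g

0.1104


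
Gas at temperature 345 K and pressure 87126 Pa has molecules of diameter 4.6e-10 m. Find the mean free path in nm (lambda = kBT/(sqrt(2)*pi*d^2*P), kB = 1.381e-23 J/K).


Mean free path: lambda = kB*T / (sqrt(2) * pi * d^2 * P)
lambda = 1.381e-23 * 345 / (sqrt(2) * pi * (4.6e-10)^2 * 87126)
lambda = 5.8168e-08 m
lambda = 58.17 nm

58.17


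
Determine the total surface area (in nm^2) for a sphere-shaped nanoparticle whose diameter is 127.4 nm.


Radius r = 127.4/2 = 63.7 nm
Surface area SA = 4 * pi * r^2
SA = 4 * pi * (63.7)^2
SA = 50990.44 nm^2

50990.44


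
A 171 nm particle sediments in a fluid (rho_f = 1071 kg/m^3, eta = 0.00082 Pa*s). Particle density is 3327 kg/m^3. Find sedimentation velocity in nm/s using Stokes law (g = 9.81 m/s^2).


Radius R = 171/2 nm = 8.55e-08 m
Density difference = 3327 - 1071 = 2256 kg/m^3
v = 2 * R^2 * (rho_p - rho_f) * g / (9 * eta)
v = 2 * (8.55e-08)^2 * 2256 * 9.81 / (9 * 0.00082)
v = 4.38444e-08 m/s = 43.8444 nm/s

43.8444


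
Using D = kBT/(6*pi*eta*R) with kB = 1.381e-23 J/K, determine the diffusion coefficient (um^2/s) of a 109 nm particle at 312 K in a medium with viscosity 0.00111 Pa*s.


Radius R = 109/2 = 54.5 nm = 5.45e-08 m
D = kB*T / (6*pi*eta*R)
D = 1.381e-23 * 312 / (6 * pi * 0.00111 * 5.45e-08)
D = 3.77857e-12 m^2/s = 3.779 um^2/s

3.779


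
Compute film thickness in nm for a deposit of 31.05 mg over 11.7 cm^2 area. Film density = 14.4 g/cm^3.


Convert: m = 31.05 mg = 3.1050e-05 kg, A = 11.7 cm^2 = 1.1700e-03 m^2, rho = 14.4 g/cm^3 = 14400 kg/m^3
t = m / (A * rho)
t = 3.1050e-05 / (1.1700e-03 * 14400)
t = 1.8429e-06 m = 1842.9 nm

1842.9


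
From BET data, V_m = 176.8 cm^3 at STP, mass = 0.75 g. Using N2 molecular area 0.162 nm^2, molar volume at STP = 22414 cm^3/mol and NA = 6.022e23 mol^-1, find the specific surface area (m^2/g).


Number of moles in monolayer = V_m / 22414 = 176.8 / 22414 = 0.00788793
Number of molecules = moles * NA = 0.00788793 * 6.022e23
SA = molecules * sigma / mass
SA = (176.8 / 22414) * 6.022e23 * 0.162e-18 / 0.75
SA = 1026.0 m^2/g

1026.0


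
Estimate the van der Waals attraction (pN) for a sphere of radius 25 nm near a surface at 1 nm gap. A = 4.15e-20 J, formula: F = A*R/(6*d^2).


Convert to SI: R = 25 nm = 2.5e-08 m, d = 1 nm = 1e-09 m
F = A * R / (6 * d^2)
F = 4.15e-20 * 2.5e-08 / (6 * (1e-09)^2)
F = 1.72917e-10 N = 172.917 pN

172.917


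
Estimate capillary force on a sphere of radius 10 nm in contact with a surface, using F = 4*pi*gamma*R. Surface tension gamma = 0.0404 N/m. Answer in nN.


Convert radius: R = 10 nm = 1e-08 m
F = 4 * pi * gamma * R
F = 4 * pi * 0.0404 * 1e-08
F = 5.07681e-09 N = 5.0768 nN

5.0768


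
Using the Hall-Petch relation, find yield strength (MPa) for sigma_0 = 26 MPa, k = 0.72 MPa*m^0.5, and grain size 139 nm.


d = 139 nm = 1.39e-07 m
sqrt(d) = 0.000372827
Hall-Petch contribution = k / sqrt(d) = 0.72 / 0.000372827 = 1931.2 MPa
sigma = sigma_0 + k/sqrt(d) = 26 + 1931.2 = 1957.2 MPa

1957.2


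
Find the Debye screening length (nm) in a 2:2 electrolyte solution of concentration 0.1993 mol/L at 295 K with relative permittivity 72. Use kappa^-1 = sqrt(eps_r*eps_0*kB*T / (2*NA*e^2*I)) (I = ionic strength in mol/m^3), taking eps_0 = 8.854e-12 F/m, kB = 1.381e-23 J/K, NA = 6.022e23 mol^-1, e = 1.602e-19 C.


Ionic strength I = 0.1993 * 2^2 * 1000 = 797.2 mol/m^3
kappa^-1 = sqrt(72 * 8.854e-12 * 1.381e-23 * 295 / (2 * 6.022e23 * (1.602e-19)^2 * 797.2))
kappa^-1 = 0.325 nm

0.325


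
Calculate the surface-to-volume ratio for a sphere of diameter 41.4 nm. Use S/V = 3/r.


Radius r = 41.4/2 = 20.7 nm
S/V = 3 / r = 3 / 20.7
S/V = 0.1449 nm^-1

0.1449


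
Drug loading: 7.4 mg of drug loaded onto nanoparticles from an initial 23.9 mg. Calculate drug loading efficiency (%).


Drug loading efficiency = (drug loaded / drug initial) * 100
DLE = 7.4 / 23.9 * 100
DLE = 0.3096 * 100
DLE = 30.96%

30.96


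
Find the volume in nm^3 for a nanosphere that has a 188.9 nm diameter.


Radius r = 188.9/2 = 94.45 nm
Volume V = (4/3) * pi * r^3
V = (4/3) * pi * (94.45)^3
V = 3529348.11 nm^3

3529348.11


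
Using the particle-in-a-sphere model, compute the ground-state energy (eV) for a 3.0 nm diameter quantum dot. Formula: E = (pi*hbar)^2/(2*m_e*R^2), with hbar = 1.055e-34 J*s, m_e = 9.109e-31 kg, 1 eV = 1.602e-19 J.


Radius R = 3.0/2 = 1.5 nm = 1.5e-09 m
E = (pi * 1.055e-34)^2 / (2 * 9.109e-31 * (1.5e-09)^2)
E(J) = 2.67992e-20
E = E(J) / 1.602e-19 = 0.1673 eV

0.1673


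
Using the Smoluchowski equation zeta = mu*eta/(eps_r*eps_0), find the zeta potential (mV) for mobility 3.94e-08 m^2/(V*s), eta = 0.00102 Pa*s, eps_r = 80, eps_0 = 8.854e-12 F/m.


Smoluchowski equation: zeta = mu * eta / (eps_r * eps_0)
zeta = 3.94e-08 * 0.00102 / (80 * 8.854e-12)
zeta = 0.056737 V = 56.74 mV

56.74


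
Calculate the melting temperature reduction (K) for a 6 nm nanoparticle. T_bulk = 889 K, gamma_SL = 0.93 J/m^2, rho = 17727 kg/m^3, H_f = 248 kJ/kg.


Radius R = 6/2 = 3 nm = 3e-09 m
Convert H_f = 248 kJ/kg = 248000 J/kg
dT = 2 * gamma_SL * T_bulk / (rho * H_f * R)
dT = 2 * 0.93 * 889 / (17727 * 248000 * 3e-09)
dT = 125.4 K

125.4


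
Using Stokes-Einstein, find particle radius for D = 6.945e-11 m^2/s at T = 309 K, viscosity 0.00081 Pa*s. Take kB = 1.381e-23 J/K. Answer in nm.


Stokes-Einstein: R = kB*T / (6*pi*eta*D)
R = 1.381e-23 * 309 / (6 * pi * 0.00081 * 6.945e-11)
R = 4.02433e-09 m = 4.02 nm

4.02


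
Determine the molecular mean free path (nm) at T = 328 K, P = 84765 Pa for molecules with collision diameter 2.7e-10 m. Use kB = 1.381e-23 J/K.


Mean free path: lambda = kB*T / (sqrt(2) * pi * d^2 * P)
lambda = 1.381e-23 * 328 / (sqrt(2) * pi * (2.7e-10)^2 * 84765)
lambda = 1.6499e-07 m
lambda = 164.99 nm

164.99


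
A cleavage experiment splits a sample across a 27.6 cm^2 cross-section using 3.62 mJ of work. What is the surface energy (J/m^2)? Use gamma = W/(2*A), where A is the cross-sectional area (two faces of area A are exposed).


Convert: A = 27.6 cm^2 = 0.00276 m^2, W = 3.62 mJ = 0.00362 J
Cleaving exposes two faces of area A, so total new surface = 2*A and gamma = W / (2*A)
gamma = 0.00362 / (2 * 0.00276)
gamma = 0.656 J/m^2

0.656


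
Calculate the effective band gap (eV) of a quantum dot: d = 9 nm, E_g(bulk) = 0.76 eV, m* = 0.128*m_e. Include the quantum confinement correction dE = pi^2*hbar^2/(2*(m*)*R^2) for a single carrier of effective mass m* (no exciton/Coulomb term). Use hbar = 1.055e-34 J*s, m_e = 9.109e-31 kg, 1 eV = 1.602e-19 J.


Radius R = 9/2 nm = 4.5e-09 m
Confinement energy dE = pi^2 * hbar^2 / (2 * m_eff * m_e * R^2)
dE = pi^2 * (1.055e-34)^2 / (2 * 0.128 * 9.109e-31 * (4.5e-09)^2) J, divided by 1.602e-19 J/eV
dE = 0.1452 eV
Total band gap = E_g(bulk) + dE = 0.76 + 0.1452 = 0.9052 eV

0.9052
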